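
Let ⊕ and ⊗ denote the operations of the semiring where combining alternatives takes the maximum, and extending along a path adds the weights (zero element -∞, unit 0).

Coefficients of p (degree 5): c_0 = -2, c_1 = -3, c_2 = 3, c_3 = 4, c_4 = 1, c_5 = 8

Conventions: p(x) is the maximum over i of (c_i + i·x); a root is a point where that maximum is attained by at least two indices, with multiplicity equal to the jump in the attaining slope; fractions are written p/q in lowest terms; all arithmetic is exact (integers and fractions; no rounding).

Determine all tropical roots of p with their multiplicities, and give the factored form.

hull edge (i=0, c=-2) to (i=2, c=3): slope 5/2, span 2
hull edge (i=2, c=3) to (i=5, c=8): slope 5/3, span 3
Factored form: p(x) = 8 ⊗ (x ⊕ (-5/2)) ⊗ (x ⊕ (-5/2)) ⊗ (x ⊕ (-5/3)) ⊗ (x ⊕ (-5/3)) ⊗ (x ⊕ (-5/3))
Answer: roots = -5/2 (mult 2), -5/3 (mult 3)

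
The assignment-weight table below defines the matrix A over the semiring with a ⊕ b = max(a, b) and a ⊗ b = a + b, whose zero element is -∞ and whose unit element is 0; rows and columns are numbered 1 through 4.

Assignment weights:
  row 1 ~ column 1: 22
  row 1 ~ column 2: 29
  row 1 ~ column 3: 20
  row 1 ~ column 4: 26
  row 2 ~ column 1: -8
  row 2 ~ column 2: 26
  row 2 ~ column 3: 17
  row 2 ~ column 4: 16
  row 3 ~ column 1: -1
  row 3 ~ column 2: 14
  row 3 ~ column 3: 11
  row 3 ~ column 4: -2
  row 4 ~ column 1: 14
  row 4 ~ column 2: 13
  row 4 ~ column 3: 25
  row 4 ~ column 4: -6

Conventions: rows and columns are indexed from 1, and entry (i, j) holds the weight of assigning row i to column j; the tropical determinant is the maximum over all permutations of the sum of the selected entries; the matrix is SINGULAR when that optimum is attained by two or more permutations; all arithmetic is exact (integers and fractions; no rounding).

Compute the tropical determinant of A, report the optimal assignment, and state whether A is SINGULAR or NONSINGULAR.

σ = (1, 2, 3, 4): 22 + 26 + 11 + (-6) = 53
σ = (1, 2, 4, 3): 22 + 26 + (-2) + 25 = 71
σ = (1, 3, 2, 4): 22 + 17 + 14 + (-6) = 47
σ = (1, 3, 4, 2): 22 + 17 + (-2) + 13 = 50
σ = (1, 4, 2, 3): 22 + 16 + 14 + 25 = 77
σ = (1, 4, 3, 2): 22 + 16 + 11 + 13 = 62
σ = (2, 1, 3, 4): 29 + (-8) + 11 + (-6) = 26
σ = (2, 1, 4, 3): 29 + (-8) + (-2) + 25 = 44
σ = (2, 3, 1, 4): 29 + 17 + (-1) + (-6) = 39
σ = (2, 3, 4, 1): 29 + 17 + (-2) + 14 = 58
σ = (2, 4, 1, 3): 29 + 16 + (-1) + 25 = 69
σ = (2, 4, 3, 1): 29 + 16 + 11 + 14 = 70
σ = (3, 1, 2, 4): 20 + (-8) + 14 + (-6) = 20
σ = (3, 1, 4, 2): 20 + (-8) + (-2) + 13 = 23
σ = (3, 2, 1, 4): 20 + 26 + (-1) + (-6) = 39
σ = (3, 2, 4, 1): 20 + 26 + (-2) + 14 = 58
σ = (3, 4, 1, 2): 20 + 16 + (-1) + 13 = 48
σ = (3, 4, 2, 1): 20 + 16 + 14 + 14 = 64
σ = (4, 1, 2, 3): 26 + (-8) + 14 + 25 = 57
σ = (4, 1, 3, 2): 26 + (-8) + 11 + 13 = 42
σ = (4, 2, 1, 3): 26 + 26 + (-1) + 25 = 76
σ = (4, 2, 3, 1): 26 + 26 + 11 + 14 = 77
σ = (4, 3, 1, 2): 26 + 17 + (-1) + 13 = 55
σ = (4, 3, 2, 1): 26 + 17 + 14 + 14 = 71
Optimal value attained by: σ = (1, 4, 2, 3).
Answer: det⊕(A) = 77; verdict: SINGULAR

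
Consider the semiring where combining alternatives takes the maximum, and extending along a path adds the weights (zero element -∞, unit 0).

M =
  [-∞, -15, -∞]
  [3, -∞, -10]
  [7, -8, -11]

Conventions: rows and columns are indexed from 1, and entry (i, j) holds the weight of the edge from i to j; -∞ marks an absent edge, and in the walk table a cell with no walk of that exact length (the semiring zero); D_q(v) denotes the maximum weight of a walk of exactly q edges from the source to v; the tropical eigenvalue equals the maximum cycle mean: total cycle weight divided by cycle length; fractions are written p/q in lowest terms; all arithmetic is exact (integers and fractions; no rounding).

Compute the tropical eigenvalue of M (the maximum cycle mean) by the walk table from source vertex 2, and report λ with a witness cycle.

q=0: [-∞, 0, -∞]
q=1: [3, -∞, -10]
q=2: [-3, -12, -21]
q=3: [-9, -18, -22]
Optimal cycle mean attained by: cycle 1->2->1, total (-15) + 3, length 2.
Answer: λ = -6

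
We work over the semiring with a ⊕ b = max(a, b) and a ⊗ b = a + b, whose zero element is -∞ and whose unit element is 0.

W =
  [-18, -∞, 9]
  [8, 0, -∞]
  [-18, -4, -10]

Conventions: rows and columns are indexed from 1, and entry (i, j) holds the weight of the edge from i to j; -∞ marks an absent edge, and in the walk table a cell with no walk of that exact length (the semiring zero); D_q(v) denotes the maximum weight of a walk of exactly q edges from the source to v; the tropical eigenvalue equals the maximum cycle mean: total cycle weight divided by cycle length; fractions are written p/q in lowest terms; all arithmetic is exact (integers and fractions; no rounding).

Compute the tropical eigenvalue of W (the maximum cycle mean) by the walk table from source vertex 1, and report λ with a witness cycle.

q=0: [0, -∞, -∞]
q=1: [-18, -∞, 9]
q=2: [-9, 5, -1]
q=3: [13, 5, 0]
Optimal cycle mean attained by: cycle 1->3->2->1, total 9 + (-4) + 8, length 3.
Answer: λ = 13/3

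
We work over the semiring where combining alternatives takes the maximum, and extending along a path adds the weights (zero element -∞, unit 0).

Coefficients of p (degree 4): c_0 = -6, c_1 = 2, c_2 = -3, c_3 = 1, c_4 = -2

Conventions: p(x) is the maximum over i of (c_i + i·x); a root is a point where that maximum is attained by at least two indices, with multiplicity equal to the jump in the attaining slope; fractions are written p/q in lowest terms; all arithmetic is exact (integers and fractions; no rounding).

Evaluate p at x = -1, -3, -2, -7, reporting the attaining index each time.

p(-1) = max(-6+0·(-1)=-6, 2+1·(-1)=1, -3+2·(-1)=-5, 1+3·(-1)=-2, -2+4·(-1)=-6) = 1 (attained by i=1)
p(-3) = max(-6+0·(-3)=-6, 2+1·(-3)=-1, -3+2·(-3)=-9, 1+3·(-3)=-8, -2+4·(-3)=-14) = -1 (attained by i=1)
p(-2) = max(-6+0·(-2)=-6, 2+1·(-2)=0, -3+2·(-2)=-7, 1+3·(-2)=-5, -2+4·(-2)=-10) = 0 (attained by i=1)
p(-7) = max(-6+0·(-7)=-6, 2+1·(-7)=-5, -3+2·(-7)=-17, 1+3·(-7)=-20, -2+4·(-7)=-30) = -5 (attained by i=1)
Answer: p(-1) = 1; p(-3) = -1; p(-2) = 0; p(-7) = -5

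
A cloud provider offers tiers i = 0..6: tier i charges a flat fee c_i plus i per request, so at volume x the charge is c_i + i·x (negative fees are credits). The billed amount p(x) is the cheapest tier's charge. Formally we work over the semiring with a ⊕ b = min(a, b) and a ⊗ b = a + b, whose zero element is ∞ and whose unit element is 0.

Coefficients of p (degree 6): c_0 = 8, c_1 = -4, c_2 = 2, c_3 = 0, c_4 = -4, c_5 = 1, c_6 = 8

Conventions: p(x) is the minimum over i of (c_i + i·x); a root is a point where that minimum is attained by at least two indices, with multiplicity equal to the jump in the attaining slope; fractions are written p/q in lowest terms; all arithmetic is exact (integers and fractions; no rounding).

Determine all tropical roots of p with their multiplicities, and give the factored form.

hull edge (i=0, c=8) to (i=1, c=-4): slope -12, span 1
hull edge (i=1, c=-4) to (i=4, c=-4): slope 0, span 3
hull edge (i=4, c=-4) to (i=5, c=1): slope 5, span 1
hull edge (i=5, c=1) to (i=6, c=8): slope 7, span 1
Factored form: p(x) = 8 ⊗ (x ⊕ (-7)) ⊗ (x ⊕ (-5)) ⊗ (x ⊕ 0) ⊗ (x ⊕ 0) ⊗ (x ⊕ 0) ⊗ (x ⊕ 12)
Answer: roots = -7 (mult 1), -5 (mult 1), 0 (mult 3), 12 (mult 1)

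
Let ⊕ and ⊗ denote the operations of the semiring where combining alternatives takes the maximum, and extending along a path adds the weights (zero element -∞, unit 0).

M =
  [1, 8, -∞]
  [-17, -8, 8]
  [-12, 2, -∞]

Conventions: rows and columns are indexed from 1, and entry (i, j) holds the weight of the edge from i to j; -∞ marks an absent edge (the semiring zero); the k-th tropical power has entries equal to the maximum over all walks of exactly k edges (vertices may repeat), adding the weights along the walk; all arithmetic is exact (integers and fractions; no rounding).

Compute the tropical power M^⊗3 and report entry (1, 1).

M^⊗2:
  [2, 9, 16]
  [-4, 10, 0]
  [-11, -4, 10]
M^⊗3:
  [4, 18, 17]
  [-3, 4, 18]
  [-2, 12, 4]
Key observation: the optimum is the walk 1->2->3->1, with weight 8 + 8 + (-12) = 4.
Optimal value attained by: walk 1->2->3->1.
Answer: (M^⊗3)[1][1] = 4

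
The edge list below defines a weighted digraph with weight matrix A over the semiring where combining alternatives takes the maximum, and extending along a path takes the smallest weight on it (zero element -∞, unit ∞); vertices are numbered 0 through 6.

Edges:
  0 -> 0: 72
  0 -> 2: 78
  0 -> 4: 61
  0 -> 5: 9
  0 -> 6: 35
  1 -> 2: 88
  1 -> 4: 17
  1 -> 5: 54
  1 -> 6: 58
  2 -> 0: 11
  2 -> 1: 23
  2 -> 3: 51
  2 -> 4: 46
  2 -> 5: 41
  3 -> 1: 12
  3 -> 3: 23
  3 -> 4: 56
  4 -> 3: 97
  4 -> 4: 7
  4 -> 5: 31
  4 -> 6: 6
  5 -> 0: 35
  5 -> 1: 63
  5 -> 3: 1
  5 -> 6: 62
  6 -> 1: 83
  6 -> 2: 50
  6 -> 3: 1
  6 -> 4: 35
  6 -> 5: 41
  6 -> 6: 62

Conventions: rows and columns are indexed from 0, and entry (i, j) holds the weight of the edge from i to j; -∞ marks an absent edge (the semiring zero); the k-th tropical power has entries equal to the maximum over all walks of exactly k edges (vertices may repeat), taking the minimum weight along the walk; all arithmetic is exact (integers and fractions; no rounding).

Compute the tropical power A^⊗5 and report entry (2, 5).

A^⊗2:
  [72, 35, 72, 61, 61, 41, 35]
  [35, 58, 50, 51, 46, 41, 58]
  [35, 41, 23, 46, 51, 31, 41]
  [-∞, 12, 12, 56, 23, 31, 12]
  [31, 31, 6, 23, 56, 7, 31]
  [35, 62, 63, 1, 35, 54, 62]
  [35, 62, 83, 50, 46, 54, 62]
A^⊗3:
  [72, 41, 72, 61, 61, 41, 41]
  [35, 58, 58, 50, 51, 54, 58]
  [35, 41, 41, 51, 46, 41, 41]
  [31, 31, 12, 23, 56, 23, 31]
  [31, 31, 31, 56, 31, 31, 31]
  [35, 62, 62, 51, 46, 54, 62]
  [35, 62, 62, 51, 50, 54, 62]
A^⊗4:
  [72, 41, 72, 61, 61, 41, 41]
  [35, 58, 58, 51, 50, 54, 58]
  [35, 41, 41, 46, 51, 41, 41]
  [31, 31, 31, 56, 31, 31, 31]
  [31, 31, 31, 31, 56, 31, 31]
  [35, 62, 62, 51, 51, 54, 62]
  [35, 62, 62, 51, 51, 54, 62]
A^⊗5:
  [72, 41, 72, 61, 61, 41, 41]
  [35, 58, 58, 51, 51, 54, 58]
  [35, 41, 41, 51, 46, 41, 41]
  [31, 31, 31, 31, 56, 31, 31]
  [31, 31, 31, 56, 31, 31, 31]
  [35, 62, 62, 51, 51, 54, 62]
  [35, 62, 62, 51, 51, 54, 62]
Key observation: the optimum is the walk 2->5->1->5->1->5, with weight 41 min 63 min 54 min 63 min 54 = 41.
Optimal value attained by: walk 2->5->1->5->1->5.
Answer: (A^⊗5)[2][5] = 41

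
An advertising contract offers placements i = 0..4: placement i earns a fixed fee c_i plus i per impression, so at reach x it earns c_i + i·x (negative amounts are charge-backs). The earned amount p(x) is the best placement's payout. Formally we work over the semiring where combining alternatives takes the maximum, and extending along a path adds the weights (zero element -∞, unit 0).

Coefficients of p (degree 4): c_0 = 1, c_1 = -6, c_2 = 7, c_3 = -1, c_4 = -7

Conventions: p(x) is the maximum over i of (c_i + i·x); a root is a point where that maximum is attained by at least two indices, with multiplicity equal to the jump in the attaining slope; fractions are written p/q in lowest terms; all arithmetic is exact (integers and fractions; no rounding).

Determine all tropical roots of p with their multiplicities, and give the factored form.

hull edge (i=0, c=1) to (i=2, c=7): slope 3, span 2
hull edge (i=2, c=7) to (i=4, c=-7): slope -7, span 2
Factored form: p(x) = -7 ⊗ (x ⊕ (-3)) ⊗ (x ⊕ (-3)) ⊗ (x ⊕ 7) ⊗ (x ⊕ 7)
Answer: roots = -3 (mult 2), 7 (mult 2)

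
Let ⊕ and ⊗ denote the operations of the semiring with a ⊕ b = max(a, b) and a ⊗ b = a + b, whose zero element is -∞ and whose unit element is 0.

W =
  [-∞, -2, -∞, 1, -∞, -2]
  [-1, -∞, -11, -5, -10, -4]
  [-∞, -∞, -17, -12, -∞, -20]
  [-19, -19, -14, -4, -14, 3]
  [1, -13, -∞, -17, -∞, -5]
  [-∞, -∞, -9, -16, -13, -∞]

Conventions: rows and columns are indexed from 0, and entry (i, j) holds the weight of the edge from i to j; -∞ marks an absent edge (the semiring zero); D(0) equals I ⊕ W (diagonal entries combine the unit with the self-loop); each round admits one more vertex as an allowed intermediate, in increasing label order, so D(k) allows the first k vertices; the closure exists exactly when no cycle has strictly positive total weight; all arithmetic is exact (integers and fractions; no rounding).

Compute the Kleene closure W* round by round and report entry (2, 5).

D(0):
  [0, -2, -∞, 1, -∞, -2]
  [-1, 0, -11, -5, -10, -4]
  [-∞, -∞, 0, -12, -∞, -20]
  [-19, -19, -14, 0, -14, 3]
  [1, -13, -∞, -17, 0, -5]
  [-∞, -∞, -9, -16, -13, 0]
D(1):
  [0, -2, -∞, 1, -∞, -2]
  [-1, 0, -11, 0, -10, -3]
  [-∞, -∞, 0, -12, -∞, -20]
  [-19, -19, -14, 0, -14, 3]
  [1, -1, -∞, 2, 0, -1]
  [-∞, -∞, -9, -16, -13, 0]
D(2):
  [0, -2, -13, 1, -12, -2]
  [-1, 0, -11, 0, -10, -3]
  [-∞, -∞, 0, -12, -∞, -20]
  [-19, -19, -14, 0, -14, 3]
  [1, -1, -12, 2, 0, -1]
  [-∞, -∞, -9, -16, -13, 0]
D(3):
  [0, -2, -13, 1, -12, -2]
  [-1, 0, -11, 0, -10, -3]
  [-∞, -∞, 0, -12, -∞, -20]
  [-19, -19, -14, 0, -14, 3]
  [1, -1, -12, 2, 0, -1]
  [-∞, -∞, -9, -16, -13, 0]
D(4):
  [0, -2, -13, 1, -12, 4]
  [-1, 0, -11, 0, -10, 3]
  [-31, -31, 0, -12, -26, -9]
  [-19, -19, -14, 0, -14, 3]
  [1, -1, -12, 2, 0, 5]
  [-35, -35, -9, -16, -13, 0]
D(5):
  [0, -2, -13, 1, -12, 4]
  [-1, 0, -11, 0, -10, 3]
  [-25, -27, 0, -12, -26, -9]
  [-13, -15, -14, 0, -14, 3]
  [1, -1, -12, 2, 0, 5]
  [-12, -14, -9, -11, -13, 0]
D(6):
  [0, -2, -5, 1, -9, 4]
  [-1, 0, -6, 0, -10, 3]
  [-21, -23, 0, -12, -22, -9]
  [-9, -11, -6, 0, -10, 3]
  [1, -1, -4, 2, 0, 5]
  [-12, -14, -9, -11, -13, 0]
Answer: W*[2][5] = -9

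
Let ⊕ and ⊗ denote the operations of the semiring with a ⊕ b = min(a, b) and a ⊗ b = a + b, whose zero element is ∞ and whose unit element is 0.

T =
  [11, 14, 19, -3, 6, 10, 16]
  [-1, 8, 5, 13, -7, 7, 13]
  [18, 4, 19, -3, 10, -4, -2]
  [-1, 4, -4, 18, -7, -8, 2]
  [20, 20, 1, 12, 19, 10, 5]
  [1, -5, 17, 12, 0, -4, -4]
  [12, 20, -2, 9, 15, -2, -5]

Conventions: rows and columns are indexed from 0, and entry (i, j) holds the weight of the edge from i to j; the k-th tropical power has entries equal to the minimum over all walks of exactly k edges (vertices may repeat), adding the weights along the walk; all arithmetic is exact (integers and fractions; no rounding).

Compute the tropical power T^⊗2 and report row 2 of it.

T^⊗2:
  [-4, 1, -7, 8, -10, -11, -1]
  [7, 2, -6, -4, 1, 1, -2]
  [-4, -9, -7, 7, -10, -11, -8]
  [-7, -13, -6, -7, -8, -12, -12]
  [11, 5, 3, -2, 5, -3, -1]
  [-6, -9, -6, -2, -12, -8, -9]
  [-1, -7, -7, -5, -2, -7, -10]
Answer: row 2 of T^⊗2 = [-4, -9, -7, 7, -10, -11, -8]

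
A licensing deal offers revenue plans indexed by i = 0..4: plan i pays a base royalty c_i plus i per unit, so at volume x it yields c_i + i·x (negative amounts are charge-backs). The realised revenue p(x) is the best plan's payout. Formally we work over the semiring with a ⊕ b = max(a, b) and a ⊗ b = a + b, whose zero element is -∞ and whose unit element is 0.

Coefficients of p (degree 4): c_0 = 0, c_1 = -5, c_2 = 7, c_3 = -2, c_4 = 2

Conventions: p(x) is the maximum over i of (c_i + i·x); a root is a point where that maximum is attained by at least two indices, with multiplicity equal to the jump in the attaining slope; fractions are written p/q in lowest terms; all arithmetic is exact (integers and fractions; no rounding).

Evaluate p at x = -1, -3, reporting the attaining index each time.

p(-1) = max(0+0·(-1)=0, -5+1·(-1)=-6, 7+2·(-1)=5, -2+3·(-1)=-5, 2+4·(-1)=-2) = 5 (attained by i=2)
p(-3) = max(0+0·(-3)=0, -5+1·(-3)=-8, 7+2·(-3)=1, -2+3·(-3)=-11, 2+4·(-3)=-10) = 1 (attained by i=2)
Answer: p(-1) = 5; p(-3) = 1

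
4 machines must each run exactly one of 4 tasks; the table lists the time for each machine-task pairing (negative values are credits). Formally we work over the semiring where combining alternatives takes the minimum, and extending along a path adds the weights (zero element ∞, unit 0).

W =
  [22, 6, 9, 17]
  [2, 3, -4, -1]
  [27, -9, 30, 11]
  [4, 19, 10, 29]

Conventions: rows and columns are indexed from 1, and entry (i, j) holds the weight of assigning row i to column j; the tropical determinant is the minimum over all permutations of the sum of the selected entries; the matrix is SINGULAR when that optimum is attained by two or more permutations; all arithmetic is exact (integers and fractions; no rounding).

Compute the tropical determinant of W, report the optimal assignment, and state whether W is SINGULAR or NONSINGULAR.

σ = (1, 2, 3, 4): 22 + 3 + 30 + 29 = 84
σ = (1, 2, 4, 3): 22 + 3 + 11 + 10 = 46
σ = (1, 3, 2, 4): 22 + (-4) + (-9) + 29 = 38
σ = (1, 3, 4, 2): 22 + (-4) + 11 + 19 = 48
σ = (1, 4, 2, 3): 22 + (-1) + (-9) + 10 = 22
σ = (1, 4, 3, 2): 22 + (-1) + 30 + 19 = 70
σ = (2, 1, 3, 4): 6 + 2 + 30 + 29 = 67
σ = (2, 1, 4, 3): 6 + 2 + 11 + 10 = 29
σ = (2, 3, 1, 4): 6 + (-4) + 27 + 29 = 58
σ = (2, 3, 4, 1): 6 + (-4) + 11 + 4 = 17
σ = (2, 4, 1, 3): 6 + (-1) + 27 + 10 = 42
σ = (2, 4, 3, 1): 6 + (-1) + 30 + 4 = 39
σ = (3, 1, 2, 4): 9 + 2 + (-9) + 29 = 31
σ = (3, 1, 4, 2): 9 + 2 + 11 + 19 = 41
σ = (3, 2, 1, 4): 9 + 3 + 27 + 29 = 68
σ = (3, 2, 4, 1): 9 + 3 + 11 + 4 = 27
σ = (3, 4, 1, 2): 9 + (-1) + 27 + 19 = 54
σ = (3, 4, 2, 1): 9 + (-1) + (-9) + 4 = 3
σ = (4, 1, 2, 3): 17 + 2 + (-9) + 10 = 20
σ = (4, 1, 3, 2): 17 + 2 + 30 + 19 = 68
σ = (4, 2, 1, 3): 17 + 3 + 27 + 10 = 57
σ = (4, 2, 3, 1): 17 + 3 + 30 + 4 = 54
σ = (4, 3, 1, 2): 17 + (-4) + 27 + 19 = 59
σ = (4, 3, 2, 1): 17 + (-4) + (-9) + 4 = 8
Optimal value attained by: σ = (3, 4, 2, 1).
Answer: det⊕(W) = 3; verdict: NONSINGULAR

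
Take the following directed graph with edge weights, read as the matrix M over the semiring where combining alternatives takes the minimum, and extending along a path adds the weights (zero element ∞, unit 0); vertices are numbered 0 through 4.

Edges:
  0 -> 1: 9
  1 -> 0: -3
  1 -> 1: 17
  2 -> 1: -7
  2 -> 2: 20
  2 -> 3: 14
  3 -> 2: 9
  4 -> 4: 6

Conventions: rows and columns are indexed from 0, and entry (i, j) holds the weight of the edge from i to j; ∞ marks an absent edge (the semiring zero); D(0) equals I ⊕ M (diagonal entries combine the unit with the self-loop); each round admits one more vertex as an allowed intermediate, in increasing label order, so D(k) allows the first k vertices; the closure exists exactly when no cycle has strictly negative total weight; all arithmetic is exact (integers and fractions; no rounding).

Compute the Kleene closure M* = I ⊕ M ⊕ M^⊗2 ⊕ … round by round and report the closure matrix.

D(0):
  [0, 9, ∞, ∞, ∞]
  [-3, 0, ∞, ∞, ∞]
  [∞, -7, 0, 14, ∞]
  [∞, ∞, 9, 0, ∞]
  [∞, ∞, ∞, ∞, 0]
D(1):
  [0, 9, ∞, ∞, ∞]
  [-3, 0, ∞, ∞, ∞]
  [∞, -7, 0, 14, ∞]
  [∞, ∞, 9, 0, ∞]
  [∞, ∞, ∞, ∞, 0]
D(2):
  [0, 9, ∞, ∞, ∞]
  [-3, 0, ∞, ∞, ∞]
  [-10, -7, 0, 14, ∞]
  [∞, ∞, 9, 0, ∞]
  [∞, ∞, ∞, ∞, 0]
D(3):
  [0, 9, ∞, ∞, ∞]
  [-3, 0, ∞, ∞, ∞]
  [-10, -7, 0, 14, ∞]
  [-1, 2, 9, 0, ∞]
  [∞, ∞, ∞, ∞, 0]
D(4):
  [0, 9, ∞, ∞, ∞]
  [-3, 0, ∞, ∞, ∞]
  [-10, -7, 0, 14, ∞]
  [-1, 2, 9, 0, ∞]
  [∞, ∞, ∞, ∞, 0]
D(5):
  [0, 9, ∞, ∞, ∞]
  [-3, 0, ∞, ∞, ∞]
  [-10, -7, 0, 14, ∞]
  [-1, 2, 9, 0, ∞]
  [∞, ∞, ∞, ∞, 0]
Answer: M* = [[0, 9, ∞, ∞, ∞], [-3, 0, ∞, ∞, ∞], [-10, -7, 0, 14, ∞], [-1, 2, 9, 0, ∞], [∞, ∞, ∞, ∞, 0]]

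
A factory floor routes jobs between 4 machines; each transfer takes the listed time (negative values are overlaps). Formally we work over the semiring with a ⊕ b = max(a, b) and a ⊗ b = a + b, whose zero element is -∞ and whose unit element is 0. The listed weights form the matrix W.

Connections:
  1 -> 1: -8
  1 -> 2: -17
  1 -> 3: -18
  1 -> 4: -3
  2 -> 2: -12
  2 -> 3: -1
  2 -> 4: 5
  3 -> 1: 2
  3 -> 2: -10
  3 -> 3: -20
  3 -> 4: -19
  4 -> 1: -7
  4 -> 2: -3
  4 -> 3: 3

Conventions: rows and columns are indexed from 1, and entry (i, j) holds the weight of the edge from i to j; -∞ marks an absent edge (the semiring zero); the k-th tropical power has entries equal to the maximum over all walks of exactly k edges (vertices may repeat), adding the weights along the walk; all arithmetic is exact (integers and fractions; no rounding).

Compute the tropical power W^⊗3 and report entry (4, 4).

W^⊗2:
  [-10, -6, 0, -11]
  [1, 2, 8, -7]
  [-6, -15, -11, -1]
  [5, -7, -4, 2]
W^⊗3:
  [2, -10, -7, -1]
  [10, -2, 1, 7]
  [-8, -4, 2, -9]
  [-2, -1, 5, 2]
Key observation: the optimum is the walk 4->3->1->4, with weight 3 + 2 + (-3) = 2.
Optimal value attained by: walk 4->3->1->4.
Answer: (W^⊗3)[4][4] = 2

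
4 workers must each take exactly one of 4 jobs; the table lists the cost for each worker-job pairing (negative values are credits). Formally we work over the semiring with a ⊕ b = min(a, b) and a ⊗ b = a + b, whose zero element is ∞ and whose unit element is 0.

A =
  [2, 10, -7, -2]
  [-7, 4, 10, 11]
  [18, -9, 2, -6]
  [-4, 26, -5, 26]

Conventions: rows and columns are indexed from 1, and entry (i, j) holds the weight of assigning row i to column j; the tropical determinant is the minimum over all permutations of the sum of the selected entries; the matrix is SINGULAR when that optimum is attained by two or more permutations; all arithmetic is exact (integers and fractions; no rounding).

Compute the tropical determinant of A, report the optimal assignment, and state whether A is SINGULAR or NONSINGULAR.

σ = (1, 2, 3, 4): 2 + 4 + 2 + 26 = 34
σ = (1, 2, 4, 3): 2 + 4 + (-6) + (-5) = -5
σ = (1, 3, 2, 4): 2 + 10 + (-9) + 26 = 29
σ = (1, 3, 4, 2): 2 + 10 + (-6) + 26 = 32
σ = (1, 4, 2, 3): 2 + 11 + (-9) + (-5) = -1
σ = (1, 4, 3, 2): 2 + 11 + 2 + 26 = 41
σ = (2, 1, 3, 4): 10 + (-7) + 2 + 26 = 31
σ = (2, 1, 4, 3): 10 + (-7) + (-6) + (-5) = -8
σ = (2, 3, 1, 4): 10 + 10 + 18 + 26 = 64
σ = (2, 3, 4, 1): 10 + 10 + (-6) + (-4) = 10
σ = (2, 4, 1, 3): 10 + 11 + 18 + (-5) = 34
σ = (2, 4, 3, 1): 10 + 11 + 2 + (-4) = 19
σ = (3, 1, 2, 4): (-7) + (-7) + (-9) + 26 = 3
σ = (3, 1, 4, 2): (-7) + (-7) + (-6) + 26 = 6
σ = (3, 2, 1, 4): (-7) + 4 + 18 + 26 = 41
σ = (3, 2, 4, 1): (-7) + 4 + (-6) + (-4) = -13
σ = (3, 4, 1, 2): (-7) + 11 + 18 + 26 = 48
σ = (3, 4, 2, 1): (-7) + 11 + (-9) + (-4) = -9
σ = (4, 1, 2, 3): (-2) + (-7) + (-9) + (-5) = -23
σ = (4, 1, 3, 2): (-2) + (-7) + 2 + 26 = 19
σ = (4, 2, 1, 3): (-2) + 4 + 18 + (-5) = 15
σ = (4, 2, 3, 1): (-2) + 4 + 2 + (-4) = 0
σ = (4, 3, 1, 2): (-2) + 10 + 18 + 26 = 52
σ = (4, 3, 2, 1): (-2) + 10 + (-9) + (-4) = -5
Optimal value attained by: σ = (4, 1, 2, 3).
Answer: det⊕(A) = -23; verdict: NONSINGULAR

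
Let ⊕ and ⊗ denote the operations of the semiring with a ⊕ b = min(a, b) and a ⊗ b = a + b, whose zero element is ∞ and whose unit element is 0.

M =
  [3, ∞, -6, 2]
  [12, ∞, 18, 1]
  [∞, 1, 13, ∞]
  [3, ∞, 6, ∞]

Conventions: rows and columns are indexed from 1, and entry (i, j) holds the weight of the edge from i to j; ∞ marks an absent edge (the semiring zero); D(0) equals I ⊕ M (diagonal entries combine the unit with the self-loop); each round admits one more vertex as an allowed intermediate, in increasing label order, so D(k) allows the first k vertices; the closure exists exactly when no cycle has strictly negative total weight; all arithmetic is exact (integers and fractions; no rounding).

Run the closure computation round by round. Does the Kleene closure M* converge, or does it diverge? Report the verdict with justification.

D(0):
  [0, ∞, -6, 2]
  [12, 0, 18, 1]
  [∞, 1, 0, ∞]
  [3, ∞, 6, 0]
D(1):
  [0, ∞, -6, 2]
  [12, 0, 6, 1]
  [∞, 1, 0, ∞]
  [3, ∞, -3, 0]
D(2):
  [0, ∞, -6, 2]
  [12, 0, 6, 1]
  [13, 1, 0, 2]
  [3, ∞, -3, 0]
Detection: at round 3, diagonal entry (4, 4) turns strictly negative.
Key observation: the cycle 4->1->3->2->4 has total weight 3 + (-6) + 1 + 1, which is strictly negative.
Answer: DIVERGES — negative cycle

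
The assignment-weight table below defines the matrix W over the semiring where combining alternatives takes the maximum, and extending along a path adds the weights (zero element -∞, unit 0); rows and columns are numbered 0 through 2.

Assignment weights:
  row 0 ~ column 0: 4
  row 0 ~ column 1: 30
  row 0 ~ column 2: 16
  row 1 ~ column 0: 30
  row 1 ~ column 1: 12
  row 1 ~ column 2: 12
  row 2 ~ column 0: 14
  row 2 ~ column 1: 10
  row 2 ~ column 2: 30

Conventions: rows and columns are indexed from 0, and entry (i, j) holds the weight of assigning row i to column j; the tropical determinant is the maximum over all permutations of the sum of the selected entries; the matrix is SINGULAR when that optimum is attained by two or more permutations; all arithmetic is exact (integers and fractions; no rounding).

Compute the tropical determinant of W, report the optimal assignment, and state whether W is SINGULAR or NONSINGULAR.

σ = (0, 1, 2): 4 + 12 + 30 = 46
σ = (0, 2, 1): 4 + 12 + 10 = 26
σ = (1, 0, 2): 30 + 30 + 30 = 90
σ = (1, 2, 0): 30 + 12 + 14 = 56
σ = (2, 0, 1): 16 + 30 + 10 = 56
σ = (2, 1, 0): 16 + 12 + 14 = 42
Optimal value attained by: σ = (1, 0, 2).
Answer: det⊕(W) = 90; verdict: NONSINGULAR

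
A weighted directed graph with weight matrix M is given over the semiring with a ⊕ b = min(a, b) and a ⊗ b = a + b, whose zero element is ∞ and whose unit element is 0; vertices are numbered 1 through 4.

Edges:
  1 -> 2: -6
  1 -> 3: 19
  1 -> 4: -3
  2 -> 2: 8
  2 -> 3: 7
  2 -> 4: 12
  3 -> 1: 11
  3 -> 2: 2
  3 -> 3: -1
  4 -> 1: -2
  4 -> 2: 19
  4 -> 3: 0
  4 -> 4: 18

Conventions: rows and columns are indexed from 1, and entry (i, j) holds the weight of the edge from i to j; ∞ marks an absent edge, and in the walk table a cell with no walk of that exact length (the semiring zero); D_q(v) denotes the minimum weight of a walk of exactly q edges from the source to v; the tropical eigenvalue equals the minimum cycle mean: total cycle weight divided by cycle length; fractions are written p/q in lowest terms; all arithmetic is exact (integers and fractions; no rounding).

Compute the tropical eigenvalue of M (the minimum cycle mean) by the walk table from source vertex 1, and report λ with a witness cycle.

q=0: [0, ∞, ∞, ∞]
q=1: [∞, -6, 19, -3]
q=2: [-5, 2, -3, 6]
q=3: [4, -11, -4, -8]
q=4: [-10, -3, -8, 1]
Optimal cycle mean attained by: cycle 1->4->1, total (-3) + (-2), length 2.
Answer: λ = -5/2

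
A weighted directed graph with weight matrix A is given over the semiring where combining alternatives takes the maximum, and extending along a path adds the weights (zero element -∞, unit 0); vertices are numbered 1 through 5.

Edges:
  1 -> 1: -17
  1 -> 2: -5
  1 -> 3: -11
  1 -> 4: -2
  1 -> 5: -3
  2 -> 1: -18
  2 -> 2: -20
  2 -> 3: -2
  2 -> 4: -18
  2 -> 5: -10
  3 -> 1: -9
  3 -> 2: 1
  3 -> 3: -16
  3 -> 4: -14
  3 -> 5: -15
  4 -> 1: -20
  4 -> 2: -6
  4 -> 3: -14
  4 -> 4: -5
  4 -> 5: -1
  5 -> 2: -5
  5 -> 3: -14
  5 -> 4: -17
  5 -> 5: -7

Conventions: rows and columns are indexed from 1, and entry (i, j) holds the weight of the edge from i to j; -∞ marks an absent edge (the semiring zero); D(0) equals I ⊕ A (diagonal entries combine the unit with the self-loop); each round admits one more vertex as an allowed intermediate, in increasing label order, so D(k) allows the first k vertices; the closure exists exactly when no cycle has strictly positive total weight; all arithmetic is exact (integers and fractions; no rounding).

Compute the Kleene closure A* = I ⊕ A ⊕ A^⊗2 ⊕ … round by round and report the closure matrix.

D(0):
  [0, -5, -11, -2, -3]
  [-18, 0, -2, -18, -10]
  [-9, 1, 0, -14, -15]
  [-20, -6, -14, 0, -1]
  [-∞, -5, -14, -17, 0]
D(1):
  [0, -5, -11, -2, -3]
  [-18, 0, -2, -18, -10]
  [-9, 1, 0, -11, -12]
  [-20, -6, -14, 0, -1]
  [-∞, -5, -14, -17, 0]
D(2):
  [0, -5, -7, -2, -3]
  [-18, 0, -2, -18, -10]
  [-9, 1, 0, -11, -9]
  [-20, -6, -8, 0, -1]
  [-23, -5, -7, -17, 0]
D(3):
  [0, -5, -7, -2, -3]
  [-11, 0, -2, -13, -10]
  [-9, 1, 0, -11, -9]
  [-17, -6, -8, 0, -1]
  [-16, -5, -7, -17, 0]
D(4):
  [0, -5, -7, -2, -3]
  [-11, 0, -2, -13, -10]
  [-9, 1, 0, -11, -9]
  [-17, -6, -8, 0, -1]
  [-16, -5, -7, -17, 0]
D(5):
  [0, -5, -7, -2, -3]
  [-11, 0, -2, -13, -10]
  [-9, 1, 0, -11, -9]
  [-17, -6, -8, 0, -1]
  [-16, -5, -7, -17, 0]
Answer: A* = [[0, -5, -7, -2, -3], [-11, 0, -2, -13, -10], [-9, 1, 0, -11, -9], [-17, -6, -8, 0, -1], [-16, -5, -7, -17, 0]]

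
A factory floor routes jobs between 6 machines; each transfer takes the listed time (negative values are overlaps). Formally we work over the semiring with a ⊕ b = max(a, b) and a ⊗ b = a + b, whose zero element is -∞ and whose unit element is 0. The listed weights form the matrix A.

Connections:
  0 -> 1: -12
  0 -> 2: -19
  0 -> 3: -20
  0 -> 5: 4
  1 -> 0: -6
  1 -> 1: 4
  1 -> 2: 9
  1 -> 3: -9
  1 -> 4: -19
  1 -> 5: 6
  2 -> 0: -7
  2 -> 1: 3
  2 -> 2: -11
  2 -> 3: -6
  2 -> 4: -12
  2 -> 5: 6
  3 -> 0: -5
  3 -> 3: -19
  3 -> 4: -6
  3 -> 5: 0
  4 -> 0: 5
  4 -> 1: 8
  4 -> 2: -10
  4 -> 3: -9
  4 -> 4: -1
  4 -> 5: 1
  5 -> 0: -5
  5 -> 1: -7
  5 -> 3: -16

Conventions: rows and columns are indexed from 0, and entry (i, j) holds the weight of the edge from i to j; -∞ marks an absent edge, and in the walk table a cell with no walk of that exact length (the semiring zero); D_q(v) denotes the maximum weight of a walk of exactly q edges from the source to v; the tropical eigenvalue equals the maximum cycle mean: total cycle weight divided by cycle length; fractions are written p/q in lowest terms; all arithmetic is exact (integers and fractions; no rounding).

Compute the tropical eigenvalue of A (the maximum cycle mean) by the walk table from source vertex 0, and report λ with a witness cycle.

q=0: [0, -∞, -∞, -∞, -∞, -∞]
q=1: [-∞, -12, -19, -20, -∞, 4]
q=2: [-1, -3, -3, -12, -26, -6]
q=3: [-9, 1, 6, -9, -15, 3]
q=4: [-1, 9, 10, 0, -6, 12]
q=5: [7, 13, 18, 4, -2, 16]
q=6: [11, 21, 22, 12, 6, 24]
Optimal cycle mean attained by: cycle 1->2->1, total 9 + 3, length 2.
Answer: λ = 6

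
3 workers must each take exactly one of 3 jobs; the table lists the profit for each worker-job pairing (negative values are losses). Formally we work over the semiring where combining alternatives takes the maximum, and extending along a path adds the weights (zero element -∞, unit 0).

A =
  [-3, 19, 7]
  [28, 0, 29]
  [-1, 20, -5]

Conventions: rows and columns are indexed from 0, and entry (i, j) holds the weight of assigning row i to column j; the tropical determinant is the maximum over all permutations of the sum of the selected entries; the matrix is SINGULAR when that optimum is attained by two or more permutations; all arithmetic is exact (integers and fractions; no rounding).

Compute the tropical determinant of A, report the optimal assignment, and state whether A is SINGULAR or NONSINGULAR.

σ = (0, 1, 2): (-3) + 0 + (-5) = -8
σ = (0, 2, 1): (-3) + 29 + 20 = 46
σ = (1, 0, 2): 19 + 28 + (-5) = 42
σ = (1, 2, 0): 19 + 29 + (-1) = 47
σ = (2, 0, 1): 7 + 28 + 20 = 55
σ = (2, 1, 0): 7 + 0 + (-1) = 6
Optimal value attained by: σ = (2, 0, 1).
Answer: det⊕(A) = 55; verdict: NONSINGULAR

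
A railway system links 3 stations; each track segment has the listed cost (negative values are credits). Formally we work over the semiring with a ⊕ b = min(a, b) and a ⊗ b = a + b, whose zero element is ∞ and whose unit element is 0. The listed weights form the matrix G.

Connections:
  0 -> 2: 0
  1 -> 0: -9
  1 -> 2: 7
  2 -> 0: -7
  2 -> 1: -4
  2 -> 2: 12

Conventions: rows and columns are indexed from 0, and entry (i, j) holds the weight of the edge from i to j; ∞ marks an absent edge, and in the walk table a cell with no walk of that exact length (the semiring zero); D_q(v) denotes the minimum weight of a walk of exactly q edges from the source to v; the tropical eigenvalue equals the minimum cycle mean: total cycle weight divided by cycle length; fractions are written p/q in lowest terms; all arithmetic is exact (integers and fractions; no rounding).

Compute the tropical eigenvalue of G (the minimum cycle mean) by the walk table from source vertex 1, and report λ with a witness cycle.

q=0: [∞, 0, ∞]
q=1: [-9, ∞, 7]
q=2: [0, 3, -9]
q=3: [-16, -13, 0]
Optimal cycle mean attained by: cycle 0->2->1->0, total 0 + (-4) + (-9), length 3.
Answer: λ = -13/3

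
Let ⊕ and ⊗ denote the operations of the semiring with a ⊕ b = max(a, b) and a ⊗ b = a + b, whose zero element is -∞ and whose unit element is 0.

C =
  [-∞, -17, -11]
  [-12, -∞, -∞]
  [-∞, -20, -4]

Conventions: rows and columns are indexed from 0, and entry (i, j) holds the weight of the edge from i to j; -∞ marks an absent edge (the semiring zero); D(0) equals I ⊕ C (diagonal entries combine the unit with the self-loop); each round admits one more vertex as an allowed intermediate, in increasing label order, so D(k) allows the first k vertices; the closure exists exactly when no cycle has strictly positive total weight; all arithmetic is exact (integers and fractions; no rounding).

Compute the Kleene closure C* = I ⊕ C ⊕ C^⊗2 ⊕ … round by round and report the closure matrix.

D(0):
  [0, -17, -11]
  [-12, 0, -∞]
  [-∞, -20, 0]
D(1):
  [0, -17, -11]
  [-12, 0, -23]
  [-∞, -20, 0]
D(2):
  [0, -17, -11]
  [-12, 0, -23]
  [-32, -20, 0]
D(3):
  [0, -17, -11]
  [-12, 0, -23]
  [-32, -20, 0]
Answer: C* = [[0, -17, -11], [-12, 0, -23], [-32, -20, 0]]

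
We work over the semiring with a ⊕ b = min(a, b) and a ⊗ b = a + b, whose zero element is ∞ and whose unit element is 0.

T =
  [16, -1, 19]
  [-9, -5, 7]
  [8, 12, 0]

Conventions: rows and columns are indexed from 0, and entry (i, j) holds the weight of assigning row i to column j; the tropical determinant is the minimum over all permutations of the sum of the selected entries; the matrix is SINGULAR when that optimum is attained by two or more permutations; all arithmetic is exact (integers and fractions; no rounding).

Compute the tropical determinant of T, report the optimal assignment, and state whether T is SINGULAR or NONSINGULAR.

σ = (0, 1, 2): 16 + (-5) + 0 = 11
σ = (0, 2, 1): 16 + 7 + 12 = 35
σ = (1, 0, 2): (-1) + (-9) + 0 = -10
σ = (1, 2, 0): (-1) + 7 + 8 = 14
σ = (2, 0, 1): 19 + (-9) + 12 = 22
σ = (2, 1, 0): 19 + (-5) + 8 = 22
Optimal value attained by: σ = (1, 0, 2).
Answer: det⊕(T) = -10; verdict: NONSINGULAR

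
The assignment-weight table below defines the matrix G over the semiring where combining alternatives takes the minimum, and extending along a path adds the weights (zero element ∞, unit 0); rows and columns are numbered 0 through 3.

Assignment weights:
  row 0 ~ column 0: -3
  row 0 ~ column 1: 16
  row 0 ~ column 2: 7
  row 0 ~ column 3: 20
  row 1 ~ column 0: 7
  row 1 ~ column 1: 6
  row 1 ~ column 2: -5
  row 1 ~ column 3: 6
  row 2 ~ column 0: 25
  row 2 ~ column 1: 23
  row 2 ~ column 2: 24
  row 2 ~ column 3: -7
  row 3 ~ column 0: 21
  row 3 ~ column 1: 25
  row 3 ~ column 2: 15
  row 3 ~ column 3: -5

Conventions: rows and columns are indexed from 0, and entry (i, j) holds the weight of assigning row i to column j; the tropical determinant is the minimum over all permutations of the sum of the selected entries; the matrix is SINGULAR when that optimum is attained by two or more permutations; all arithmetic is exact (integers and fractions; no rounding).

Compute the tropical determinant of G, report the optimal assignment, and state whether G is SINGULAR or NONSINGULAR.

σ = (0, 1, 2, 3): (-3) + 6 + 24 + (-5) = 22
σ = (0, 1, 3, 2): (-3) + 6 + (-7) + 15 = 11
σ = (0, 2, 1, 3): (-3) + (-5) + 23 + (-5) = 10
σ = (0, 2, 3, 1): (-3) + (-5) + (-7) + 25 = 10
σ = (0, 3, 1, 2): (-3) + 6 + 23 + 15 = 41
σ = (0, 3, 2, 1): (-3) + 6 + 24 + 25 = 52
σ = (1, 0, 2, 3): 16 + 7 + 24 + (-5) = 42
σ = (1, 0, 3, 2): 16 + 7 + (-7) + 15 = 31
σ = (1, 2, 0, 3): 16 + (-5) + 25 + (-5) = 31
σ = (1, 2, 3, 0): 16 + (-5) + (-7) + 21 = 25
σ = (1, 3, 0, 2): 16 + 6 + 25 + 15 = 62
σ = (1, 3, 2, 0): 16 + 6 + 24 + 21 = 67
σ = (2, 0, 1, 3): 7 + 7 + 23 + (-5) = 32
σ = (2, 0, 3, 1): 7 + 7 + (-7) + 25 = 32
σ = (2, 1, 0, 3): 7 + 6 + 25 + (-5) = 33
σ = (2, 1, 3, 0): 7 + 6 + (-7) + 21 = 27
σ = (2, 3, 0, 1): 7 + 6 + 25 + 25 = 63
σ = (2, 3, 1, 0): 7 + 6 + 23 + 21 = 57
σ = (3, 0, 1, 2): 20 + 7 + 23 + 15 = 65
σ = (3, 0, 2, 1): 20 + 7 + 24 + 25 = 76
σ = (3, 1, 0, 2): 20 + 6 + 25 + 15 = 66
σ = (3, 1, 2, 0): 20 + 6 + 24 + 21 = 71
σ = (3, 2, 0, 1): 20 + (-5) + 25 + 25 = 65
σ = (3, 2, 1, 0): 20 + (-5) + 23 + 21 = 59
Optimal value attained by: σ = (0, 2, 1, 3).
Answer: det⊕(G) = 10; verdict: SINGULAR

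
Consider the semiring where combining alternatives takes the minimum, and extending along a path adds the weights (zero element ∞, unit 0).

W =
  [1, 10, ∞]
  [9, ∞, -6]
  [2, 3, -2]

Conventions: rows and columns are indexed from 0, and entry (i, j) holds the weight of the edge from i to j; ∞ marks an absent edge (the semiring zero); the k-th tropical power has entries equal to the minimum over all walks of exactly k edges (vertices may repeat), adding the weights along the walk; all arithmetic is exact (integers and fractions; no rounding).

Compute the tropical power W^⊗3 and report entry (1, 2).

W^⊗2:
  [2, 11, 4]
  [-4, -3, -8]
  [0, 1, -4]
W^⊗3:
  [3, 7, 2]
  [-6, -5, -10]
  [-2, -1, -6]
Key observation: the optimum is the walk 1->2->2->2, with weight (-6) + (-2) + (-2) = -10.
Optimal value attained by: walk 1->2->2->2.
Answer: (W^⊗3)[1][2] = -10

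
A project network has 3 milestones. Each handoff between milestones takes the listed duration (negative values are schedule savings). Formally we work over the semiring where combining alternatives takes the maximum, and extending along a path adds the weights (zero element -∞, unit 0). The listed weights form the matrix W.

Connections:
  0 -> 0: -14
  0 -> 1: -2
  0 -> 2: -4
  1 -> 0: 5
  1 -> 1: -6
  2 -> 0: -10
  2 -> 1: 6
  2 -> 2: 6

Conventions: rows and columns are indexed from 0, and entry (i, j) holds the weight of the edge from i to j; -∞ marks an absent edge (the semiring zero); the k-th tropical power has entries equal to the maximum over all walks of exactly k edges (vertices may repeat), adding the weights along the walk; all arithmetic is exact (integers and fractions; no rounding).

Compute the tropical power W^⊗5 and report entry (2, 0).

W^⊗2:
  [3, 2, 2]
  [-1, 3, 1]
  [11, 12, 12]
W^⊗3:
  [7, 8, 8]
  [8, 7, 7]
  [17, 18, 18]
W^⊗4:
  [13, 14, 14]
  [12, 13, 13]
  [23, 24, 24]
W^⊗5:
  [19, 20, 20]
  [18, 19, 19]
  [29, 30, 30]
Key observation: the optimum is the walk 2->2->2->2->1->0, with weight 6 + 6 + 6 + 6 + 5 = 29.
Optimal value attained by: walk 2->2->2->2->1->0.
Answer: (W^⊗5)[2][0] = 29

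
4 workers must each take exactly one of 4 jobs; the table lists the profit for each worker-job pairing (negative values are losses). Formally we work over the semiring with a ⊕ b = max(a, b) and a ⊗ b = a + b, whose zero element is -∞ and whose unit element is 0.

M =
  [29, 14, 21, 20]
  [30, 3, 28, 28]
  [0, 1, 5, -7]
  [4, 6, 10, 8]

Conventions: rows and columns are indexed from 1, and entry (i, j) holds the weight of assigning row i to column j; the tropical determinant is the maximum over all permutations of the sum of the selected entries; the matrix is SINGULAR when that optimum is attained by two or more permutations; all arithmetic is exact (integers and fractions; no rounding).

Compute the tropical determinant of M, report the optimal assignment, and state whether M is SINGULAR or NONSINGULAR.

σ = (1, 2, 3, 4): 29 + 3 + 5 + 8 = 45
σ = (1, 2, 4, 3): 29 + 3 + (-7) + 10 = 35
σ = (1, 3, 2, 4): 29 + 28 + 1 + 8 = 66
σ = (1, 3, 4, 2): 29 + 28 + (-7) + 6 = 56
σ = (1, 4, 2, 3): 29 + 28 + 1 + 10 = 68
σ = (1, 4, 3, 2): 29 + 28 + 5 + 6 = 68
σ = (2, 1, 3, 4): 14 + 30 + 5 + 8 = 57
σ = (2, 1, 4, 3): 14 + 30 + (-7) + 10 = 47
σ = (2, 3, 1, 4): 14 + 28 + 0 + 8 = 50
σ = (2, 3, 4, 1): 14 + 28 + (-7) + 4 = 39
σ = (2, 4, 1, 3): 14 + 28 + 0 + 10 = 52
σ = (2, 4, 3, 1): 14 + 28 + 5 + 4 = 51
σ = (3, 1, 2, 4): 21 + 30 + 1 + 8 = 60
σ = (3, 1, 4, 2): 21 + 30 + (-7) + 6 = 50
σ = (3, 2, 1, 4): 21 + 3 + 0 + 8 = 32
σ = (3, 2, 4, 1): 21 + 3 + (-7) + 4 = 21
σ = (3, 4, 1, 2): 21 + 28 + 0 + 6 = 55
σ = (3, 4, 2, 1): 21 + 28 + 1 + 4 = 54
σ = (4, 1, 2, 3): 20 + 30 + 1 + 10 = 61
σ = (4, 1, 3, 2): 20 + 30 + 5 + 6 = 61
σ = (4, 2, 1, 3): 20 + 3 + 0 + 10 = 33
σ = (4, 2, 3, 1): 20 + 3 + 5 + 4 = 32
σ = (4, 3, 1, 2): 20 + 28 + 0 + 6 = 54
σ = (4, 3, 2, 1): 20 + 28 + 1 + 4 = 53
Optimal value attained by: σ = (1, 4, 2, 3).
Answer: det⊕(M) = 68; verdict: SINGULAR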